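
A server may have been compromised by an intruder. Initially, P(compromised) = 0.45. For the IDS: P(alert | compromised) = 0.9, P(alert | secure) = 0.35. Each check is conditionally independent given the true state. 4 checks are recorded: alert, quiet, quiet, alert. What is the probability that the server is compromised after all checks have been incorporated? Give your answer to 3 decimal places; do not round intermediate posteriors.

0.114

After 'alert': P(compromised) = 0.9·0.4500 / (0.9·0.4500 + 0.35·0.5500) ≈ 0.6778
After 'quiet': P(compromised) = 0.1·0.6778 / (0.1·0.6778 + 0.65·0.3222) ≈ 0.2445
After 'quiet': P(compromised) = 0.1·0.2445 / (0.1·0.2445 + 0.65·0.7555) ≈ 0.0474
After 'alert': P(compromised) = 0.9·0.0474 / (0.9·0.0474 + 0.35·0.9526) ≈ 0.1135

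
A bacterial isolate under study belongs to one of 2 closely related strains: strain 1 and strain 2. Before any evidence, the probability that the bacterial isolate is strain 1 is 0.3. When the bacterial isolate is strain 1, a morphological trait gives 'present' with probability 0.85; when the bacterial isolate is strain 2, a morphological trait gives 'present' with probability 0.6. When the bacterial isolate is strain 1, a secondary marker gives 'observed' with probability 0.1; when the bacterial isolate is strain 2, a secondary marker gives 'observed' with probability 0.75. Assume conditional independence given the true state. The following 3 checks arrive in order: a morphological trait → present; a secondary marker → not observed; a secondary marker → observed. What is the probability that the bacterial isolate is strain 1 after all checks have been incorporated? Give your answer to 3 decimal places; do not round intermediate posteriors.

0.226

Apply Bayes' rule sequentially, carrying P(strain 1) forward.
After a morphological trait='present': P(strain 1) = 0.85·0.3000 / (0.85·0.3000 + 0.6·0.7000) ≈ 0.3778
After a secondary marker='not observed': P(strain 1) = 0.9·0.3778 / (0.9·0.3778 + 0.25·0.6222) ≈ 0.6861
After a secondary marker='observed': P(strain 1) = 0.1·0.6861 / (0.1·0.6861 + 0.75·0.3139) ≈ 0.2257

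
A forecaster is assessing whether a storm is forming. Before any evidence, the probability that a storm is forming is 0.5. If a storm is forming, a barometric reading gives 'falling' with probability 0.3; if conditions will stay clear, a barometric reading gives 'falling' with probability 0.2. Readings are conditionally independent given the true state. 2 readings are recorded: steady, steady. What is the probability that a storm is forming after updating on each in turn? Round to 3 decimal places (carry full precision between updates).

0.434

After 'steady': P(storm) = 0.7·0.5000 / (0.7·0.5000 + 0.8·0.5000) ≈ 0.4667
After 'steady': P(storm) = 0.7·0.4667 / (0.7·0.4667 + 0.8·0.5333) ≈ 0.4336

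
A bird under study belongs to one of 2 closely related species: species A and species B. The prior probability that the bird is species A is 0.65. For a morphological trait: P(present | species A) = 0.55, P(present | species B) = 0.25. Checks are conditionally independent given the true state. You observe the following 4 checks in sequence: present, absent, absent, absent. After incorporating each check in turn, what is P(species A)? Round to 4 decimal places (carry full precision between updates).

Each posterior becomes the prior for the next update.
After 'present': P(species A) = 0.55·0.6500 / (0.55·0.6500 + 0.25·0.3500) ≈ 0.8034
After 'absent': P(species A) = 0.45·0.8034 / (0.45·0.8034 + 0.75·0.1966) ≈ 0.7103
After 'absent': P(species A) = 0.45·0.7103 / (0.45·0.7103 + 0.75·0.2897) ≈ 0.5953
After 'absent': P(species A) = 0.45·0.5953 / (0.45·0.5953 + 0.75·0.4047) ≈ 0.4688

0.4688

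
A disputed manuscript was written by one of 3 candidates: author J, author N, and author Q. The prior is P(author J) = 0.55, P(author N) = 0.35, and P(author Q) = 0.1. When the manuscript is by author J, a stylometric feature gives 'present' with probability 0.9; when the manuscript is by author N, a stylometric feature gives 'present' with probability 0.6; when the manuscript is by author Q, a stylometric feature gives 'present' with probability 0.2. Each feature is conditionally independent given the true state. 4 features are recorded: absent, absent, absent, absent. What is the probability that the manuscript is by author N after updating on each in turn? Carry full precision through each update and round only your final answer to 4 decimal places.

After 'absent': normaliser = 0.1·0.5500 + 0.4·0.3500 + 0.8·0.1000; P(author J) ≈ 0.2000, P(author N) ≈ 0.5091, P(author Q) ≈ 0.2909
After 'absent': normaliser = 0.1·0.2000 + 0.4·0.5091 + 0.8·0.2909; P(author J) ≈ 0.0438, P(author N) ≈ 0.4462, P(author Q) ≈ 0.5100
After 'absent': normaliser = 0.1·0.0438 + 0.4·0.4462 + 0.8·0.5100; P(author J) ≈ 0.0074, P(author N) ≈ 0.3021, P(author Q) ≈ 0.6905
After 'absent': normaliser = 0.1·0.0074 + 0.4·0.3021 + 0.8·0.6905; P(author J) ≈ 0.0011, P(author N) ≈ 0.1793, P(author Q) ≈ 0.8196

0.1793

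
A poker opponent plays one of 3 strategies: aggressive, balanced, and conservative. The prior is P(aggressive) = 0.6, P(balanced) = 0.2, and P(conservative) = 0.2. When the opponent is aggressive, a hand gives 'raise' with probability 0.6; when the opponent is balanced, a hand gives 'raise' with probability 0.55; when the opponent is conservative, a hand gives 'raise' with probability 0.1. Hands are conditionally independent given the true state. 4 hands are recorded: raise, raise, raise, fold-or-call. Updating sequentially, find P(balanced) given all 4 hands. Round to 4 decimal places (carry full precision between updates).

0.2235

After 'raise': normaliser = 0.6·0.6000 + 0.55·0.2000 + 0.1·0.2000; P(aggressive) ≈ 0.7347, P(balanced) ≈ 0.2245, P(conservative) ≈ 0.0408
After 'raise': normaliser = 0.6·0.7347 + 0.55·0.2245 + 0.1·0.0408; P(aggressive) ≈ 0.7756, P(balanced) ≈ 0.2172, P(conservative) ≈ 0.0072
After 'raise': normaliser = 0.6·0.7756 + 0.55·0.2172 + 0.1·0.0072; P(aggressive) ≈ 0.7947, P(balanced) ≈ 0.2040, P(conservative) ≈ 0.0012
After 'fold-or-call': normaliser = 0.4·0.7947 + 0.45·0.2040 + 0.9·0.0012; P(aggressive) ≈ 0.7738, P(balanced) ≈ 0.2235, P(conservative) ≈ 0.0027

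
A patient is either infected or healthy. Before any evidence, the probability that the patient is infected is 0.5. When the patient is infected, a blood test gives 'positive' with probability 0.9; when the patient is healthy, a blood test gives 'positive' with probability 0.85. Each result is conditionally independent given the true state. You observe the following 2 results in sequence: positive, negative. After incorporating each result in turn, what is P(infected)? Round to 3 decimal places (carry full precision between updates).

0.414

After 'positive': P(infected) = 0.9·0.5000 / (0.9·0.5000 + 0.85·0.5000) ≈ 0.5143
After 'negative': P(infected) = 0.1·0.5143 / (0.1·0.5143 + 0.15·0.4857) ≈ 0.4138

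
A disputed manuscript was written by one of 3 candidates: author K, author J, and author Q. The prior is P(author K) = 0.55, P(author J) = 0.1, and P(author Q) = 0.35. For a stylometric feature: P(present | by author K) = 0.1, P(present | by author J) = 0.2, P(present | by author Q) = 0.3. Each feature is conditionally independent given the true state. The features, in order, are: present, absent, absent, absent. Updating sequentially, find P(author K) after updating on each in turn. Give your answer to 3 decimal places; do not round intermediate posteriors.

0.464

After 'present': normaliser = 0.1·0.5500 + 0.2·0.1000 + 0.3·0.3500; P(author K) ≈ 0.3056, P(author J) ≈ 0.1111, P(author Q) ≈ 0.5833
After 'absent': normaliser = 0.9·0.3056 + 0.8·0.1111 + 0.7·0.5833; P(author K) ≈ 0.3561, P(author J) ≈ 0.1151, P(author Q) ≈ 0.5288
After 'absent': normaliser = 0.9·0.3561 + 0.8·0.1151 + 0.7·0.5288; P(author K) ≈ 0.4095, P(author J) ≈ 0.1176, P(author Q) ≈ 0.4729
After 'absent': normaliser = 0.9·0.4095 + 0.8·0.1176 + 0.7·0.4729; P(author K) ≈ 0.4643, P(author J) ≈ 0.1186, P(author Q) ≈ 0.4171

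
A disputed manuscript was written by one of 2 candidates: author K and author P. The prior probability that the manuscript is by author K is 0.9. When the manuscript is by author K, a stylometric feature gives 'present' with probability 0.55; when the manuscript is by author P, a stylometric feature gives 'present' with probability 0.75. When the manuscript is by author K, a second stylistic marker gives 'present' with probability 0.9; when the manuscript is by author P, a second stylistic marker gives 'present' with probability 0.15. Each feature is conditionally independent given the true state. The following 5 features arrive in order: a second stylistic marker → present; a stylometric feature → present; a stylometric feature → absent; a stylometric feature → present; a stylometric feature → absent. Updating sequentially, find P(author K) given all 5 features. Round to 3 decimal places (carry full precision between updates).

0.989

After a second stylistic marker='present': P(author K) = 0.9·0.9000 / (0.9·0.9000 + 0.15·0.1000) ≈ 0.9818
After a stylometric feature='present': P(author K) = 0.55·0.9818 / (0.55·0.9818 + 0.75·0.0182) ≈ 0.9754
After a stylometric feature='absent': P(author K) = 0.45·0.9754 / (0.45·0.9754 + 0.25·0.0246) ≈ 0.9862
After a stylometric feature='present': P(author K) = 0.55·0.9862 / (0.55·0.9862 + 0.75·0.0138) ≈ 0.9812
After a stylometric feature='absent': P(author K) = 0.45·0.9812 / (0.45·0.9812 + 0.25·0.0188) ≈ 0.9895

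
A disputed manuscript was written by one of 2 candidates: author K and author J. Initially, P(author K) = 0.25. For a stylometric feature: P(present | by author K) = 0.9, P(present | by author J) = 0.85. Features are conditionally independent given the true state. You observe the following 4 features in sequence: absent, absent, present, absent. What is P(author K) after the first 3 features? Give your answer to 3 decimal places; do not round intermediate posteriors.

0.136

After 'absent': P(author K) = 0.1·0.2500 / (0.1·0.2500 + 0.15·0.7500) ≈ 0.1818
After 'absent': P(author K) = 0.1·0.1818 / (0.1·0.1818 + 0.15·0.8182) ≈ 0.1290
After 'present': P(author K) = 0.9·0.1290 / (0.9·0.1290 + 0.85·0.8710) ≈ 0.1356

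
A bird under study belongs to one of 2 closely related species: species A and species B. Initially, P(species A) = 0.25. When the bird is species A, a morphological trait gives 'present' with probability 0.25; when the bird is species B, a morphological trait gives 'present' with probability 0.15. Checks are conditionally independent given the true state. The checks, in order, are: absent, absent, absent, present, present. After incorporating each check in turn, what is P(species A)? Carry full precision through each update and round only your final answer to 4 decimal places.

0.3888

Apply Bayes' rule sequentially, carrying P(species A) forward.
After 'absent': P(species A) = 0.75·0.2500 / (0.75·0.2500 + 0.85·0.7500) ≈ 0.2273
After 'absent': P(species A) = 0.75·0.2273 / (0.75·0.2273 + 0.85·0.7727) ≈ 0.2060
After 'absent': P(species A) = 0.75·0.2060 / (0.75·0.2060 + 0.85·0.7940) ≈ 0.1863
After 'present': P(species A) = 0.25·0.1863 / (0.25·0.1863 + 0.15·0.8137) ≈ 0.2762
After 'present': P(species A) = 0.25·0.2762 / (0.25·0.2762 + 0.15·0.7238) ≈ 0.3888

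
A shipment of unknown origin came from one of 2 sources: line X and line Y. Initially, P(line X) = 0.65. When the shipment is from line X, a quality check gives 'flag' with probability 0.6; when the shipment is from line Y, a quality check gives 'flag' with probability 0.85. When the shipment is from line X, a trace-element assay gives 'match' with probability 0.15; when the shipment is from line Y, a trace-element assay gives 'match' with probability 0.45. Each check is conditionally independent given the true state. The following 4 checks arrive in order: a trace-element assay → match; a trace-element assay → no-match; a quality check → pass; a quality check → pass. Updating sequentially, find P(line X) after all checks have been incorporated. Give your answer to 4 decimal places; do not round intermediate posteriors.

After a trace-element assay='match': P(line X) = 0.15·0.6500 / (0.15·0.6500 + 0.45·0.3500) ≈ 0.3824
After a trace-element assay='no-match': P(line X) = 0.85·0.3824 / (0.85·0.3824 + 0.55·0.6176) ≈ 0.4889
After a quality check='pass': P(line X) = 0.4·0.4889 / (0.4·0.4889 + 0.15·0.5111) ≈ 0.7184
After a quality check='pass': P(line X) = 0.4·0.7184 / (0.4·0.7184 + 0.15·0.2816) ≈ 0.8718

0.8718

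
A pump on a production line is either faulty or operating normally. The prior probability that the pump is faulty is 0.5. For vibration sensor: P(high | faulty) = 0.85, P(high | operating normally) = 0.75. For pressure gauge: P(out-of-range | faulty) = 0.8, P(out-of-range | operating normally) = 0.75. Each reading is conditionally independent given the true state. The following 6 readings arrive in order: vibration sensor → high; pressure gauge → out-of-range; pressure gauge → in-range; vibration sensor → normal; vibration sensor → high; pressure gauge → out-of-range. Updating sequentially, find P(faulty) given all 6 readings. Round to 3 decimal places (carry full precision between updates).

0.412

Apply Bayes' rule sequentially, carrying P(faulty) forward.
After vibration sensor='high': P(faulty) = 0.85·0.5000 / (0.85·0.5000 + 0.75·0.5000) ≈ 0.5312
After pressure gauge='out-of-range': P(faulty) = 0.8·0.5312 / (0.8·0.5312 + 0.75·0.4688) ≈ 0.5473
After pressure gauge='in-range': P(faulty) = 0.2·0.5473 / (0.2·0.5473 + 0.25·0.4527) ≈ 0.4916
After vibration sensor='normal': P(faulty) = 0.15·0.4916 / (0.15·0.4916 + 0.25·0.5084) ≈ 0.3672
After vibration sensor='high': P(faulty) = 0.85·0.3672 / (0.85·0.3672 + 0.75·0.6328) ≈ 0.3967
After pressure gauge='out-of-range': P(faulty) = 0.8·0.3967 / (0.8·0.3967 + 0.75·0.6033) ≈ 0.4123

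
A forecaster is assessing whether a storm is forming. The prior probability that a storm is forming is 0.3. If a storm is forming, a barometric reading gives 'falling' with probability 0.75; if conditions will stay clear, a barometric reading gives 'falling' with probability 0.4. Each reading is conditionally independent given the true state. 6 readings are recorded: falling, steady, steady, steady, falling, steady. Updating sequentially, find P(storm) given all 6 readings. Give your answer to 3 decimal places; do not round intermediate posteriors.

0.043

Apply Bayes' rule sequentially, carrying P(storm) forward.
After 'falling': P(storm) = 0.75·0.3000 / (0.75·0.3000 + 0.4·0.7000) ≈ 0.4455
After 'steady': P(storm) = 0.25·0.4455 / (0.25·0.4455 + 0.6·0.5545) ≈ 0.2508
After 'steady': P(storm) = 0.25·0.2508 / (0.25·0.2508 + 0.6·0.7492) ≈ 0.1224
After 'steady': P(storm) = 0.25·0.1224 / (0.25·0.1224 + 0.6·0.8776) ≈ 0.0549
After 'falling': P(storm) = 0.75·0.0549 / (0.75·0.0549 + 0.4·0.9451) ≈ 0.0983
After 'steady': P(storm) = 0.25·0.0983 / (0.25·0.0983 + 0.6·0.9017) ≈ 0.0434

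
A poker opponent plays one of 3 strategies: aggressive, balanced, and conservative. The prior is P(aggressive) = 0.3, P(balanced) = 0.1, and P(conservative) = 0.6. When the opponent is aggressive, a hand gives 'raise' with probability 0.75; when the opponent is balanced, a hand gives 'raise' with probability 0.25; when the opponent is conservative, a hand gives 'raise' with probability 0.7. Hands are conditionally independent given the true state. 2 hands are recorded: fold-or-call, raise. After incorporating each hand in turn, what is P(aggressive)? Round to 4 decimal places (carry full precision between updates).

0.2799

Each posterior becomes the prior for the next update.
After 'fold-or-call': normaliser = 0.25·0.3000 + 0.75·0.1000 + 0.3·0.6000; P(aggressive) ≈ 0.2273, P(balanced) ≈ 0.2273, P(conservative) ≈ 0.5455
After 'raise': normaliser = 0.75·0.2273 + 0.25·0.2273 + 0.7·0.5455; P(aggressive) ≈ 0.2799, P(balanced) ≈ 0.0933, P(conservative) ≈ 0.6269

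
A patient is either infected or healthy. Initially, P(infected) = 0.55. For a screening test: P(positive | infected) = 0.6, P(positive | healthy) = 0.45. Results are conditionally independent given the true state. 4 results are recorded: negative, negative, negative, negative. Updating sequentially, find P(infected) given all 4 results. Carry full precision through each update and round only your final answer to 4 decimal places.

0.2548

Apply Bayes' rule sequentially, carrying P(infected) forward.
After 'negative': P(infected) = 0.4·0.5500 / (0.4·0.5500 + 0.55·0.4500) ≈ 0.4706
After 'negative': P(infected) = 0.4·0.4706 / (0.4·0.4706 + 0.55·0.5294) ≈ 0.3926
After 'negative': P(infected) = 0.4·0.3926 / (0.4·0.3926 + 0.55·0.6074) ≈ 0.3198
After 'negative': P(infected) = 0.4·0.3198 / (0.4·0.3198 + 0.55·0.6802) ≈ 0.2548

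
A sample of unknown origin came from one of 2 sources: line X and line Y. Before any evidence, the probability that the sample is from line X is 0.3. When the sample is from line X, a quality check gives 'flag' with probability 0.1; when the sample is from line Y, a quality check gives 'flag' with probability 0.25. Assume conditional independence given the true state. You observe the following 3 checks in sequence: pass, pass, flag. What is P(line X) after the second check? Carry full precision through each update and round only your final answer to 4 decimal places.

0.3816

After 'pass': P(line X) = 0.9·0.3000 / (0.9·0.3000 + 0.75·0.7000) ≈ 0.3396
After 'pass': P(line X) = 0.9·0.3396 / (0.9·0.3396 + 0.75·0.6604) ≈ 0.3816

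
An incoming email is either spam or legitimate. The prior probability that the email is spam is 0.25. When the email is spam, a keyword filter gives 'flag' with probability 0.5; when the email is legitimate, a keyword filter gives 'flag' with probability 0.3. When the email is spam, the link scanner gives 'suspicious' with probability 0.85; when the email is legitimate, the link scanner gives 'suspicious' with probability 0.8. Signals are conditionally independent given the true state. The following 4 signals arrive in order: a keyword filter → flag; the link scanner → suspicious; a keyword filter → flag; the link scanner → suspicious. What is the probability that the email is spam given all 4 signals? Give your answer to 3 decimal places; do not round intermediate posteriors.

After a keyword filter='flag': P(spam) = 0.5·0.2500 / (0.5·0.2500 + 0.3·0.7500) ≈ 0.3571
After the link scanner='suspicious': P(spam) = 0.85·0.3571 / (0.85·0.3571 + 0.8·0.6429) ≈ 0.3712
After a keyword filter='flag': P(spam) = 0.5·0.3712 / (0.5·0.3712 + 0.3·0.6288) ≈ 0.4959
After the link scanner='suspicious': P(spam) = 0.85·0.4959 / (0.85·0.4959 + 0.8·0.5041) ≈ 0.5111

0.511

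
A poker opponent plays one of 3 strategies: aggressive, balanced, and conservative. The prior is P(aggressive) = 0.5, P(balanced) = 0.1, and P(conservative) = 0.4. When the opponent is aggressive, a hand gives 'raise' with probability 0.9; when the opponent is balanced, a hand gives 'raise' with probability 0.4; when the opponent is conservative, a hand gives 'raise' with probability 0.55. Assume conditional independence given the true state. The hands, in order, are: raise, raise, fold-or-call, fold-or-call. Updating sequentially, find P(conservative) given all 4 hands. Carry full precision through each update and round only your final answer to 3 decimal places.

After 'raise': normaliser = 0.9·0.5000 + 0.4·0.1000 + 0.55·0.4000; P(aggressive) ≈ 0.6338, P(balanced) ≈ 0.0563, P(conservative) ≈ 0.3099
After 'raise': normaliser = 0.9·0.6338 + 0.4·0.0563 + 0.55·0.3099; P(aggressive) ≈ 0.7472, P(balanced) ≈ 0.0295, P(conservative) ≈ 0.2232
After 'fold-or-call': normaliser = 0.1·0.7472 + 0.6·0.0295 + 0.45·0.2232; P(aggressive) ≈ 0.3874, P(balanced) ≈ 0.0918, P(conservative) ≈ 0.5208
After 'fold-or-call': normaliser = 0.1·0.3874 + 0.6·0.0918 + 0.45·0.5208; P(aggressive) ≈ 0.1180, P(balanced) ≈ 0.1679, P(conservative) ≈ 0.7141

0.714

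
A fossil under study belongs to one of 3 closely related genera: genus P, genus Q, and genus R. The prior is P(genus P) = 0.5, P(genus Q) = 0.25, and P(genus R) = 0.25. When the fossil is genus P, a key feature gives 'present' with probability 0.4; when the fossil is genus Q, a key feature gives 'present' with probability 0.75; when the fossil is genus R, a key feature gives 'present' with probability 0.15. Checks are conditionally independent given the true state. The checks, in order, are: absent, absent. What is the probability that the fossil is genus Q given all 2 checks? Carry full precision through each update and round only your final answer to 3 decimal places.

0.042

Each posterior becomes the prior for the next update.
After 'absent': normaliser = 0.6·0.5000 + 0.25·0.2500 + 0.85·0.2500; P(genus P) ≈ 0.5217, P(genus Q) ≈ 0.1087, P(genus R) ≈ 0.3696
After 'absent': normaliser = 0.6·0.5217 + 0.25·0.1087 + 0.85·0.3696; P(genus P) ≈ 0.4784, P(genus Q) ≈ 0.0415, P(genus R) ≈ 0.4801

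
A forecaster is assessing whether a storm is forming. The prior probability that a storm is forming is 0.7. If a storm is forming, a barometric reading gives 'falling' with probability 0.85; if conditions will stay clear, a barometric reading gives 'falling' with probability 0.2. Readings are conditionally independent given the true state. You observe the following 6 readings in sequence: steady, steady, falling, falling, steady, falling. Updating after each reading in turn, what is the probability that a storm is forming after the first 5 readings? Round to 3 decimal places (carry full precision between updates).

0.217

After 'steady': P(storm) = 0.15·0.7000 / (0.15·0.7000 + 0.8·0.3000) ≈ 0.3043
After 'steady': P(storm) = 0.15·0.3043 / (0.15·0.3043 + 0.8·0.6957) ≈ 0.0758
After 'falling': P(storm) = 0.85·0.0758 / (0.85·0.0758 + 0.2·0.9242) ≈ 0.2585
After 'falling': P(storm) = 0.85·0.2585 / (0.85·0.2585 + 0.2·0.7415) ≈ 0.5970
After 'steady': P(storm) = 0.15·0.5970 / (0.15·0.5970 + 0.8·0.4030) ≈ 0.2174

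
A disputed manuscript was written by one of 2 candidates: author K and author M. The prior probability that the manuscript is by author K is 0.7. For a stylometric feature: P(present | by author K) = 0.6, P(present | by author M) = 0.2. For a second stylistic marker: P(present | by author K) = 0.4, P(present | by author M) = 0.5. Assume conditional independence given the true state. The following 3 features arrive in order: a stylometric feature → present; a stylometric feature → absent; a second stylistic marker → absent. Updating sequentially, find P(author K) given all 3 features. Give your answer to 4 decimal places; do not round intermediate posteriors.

After a stylometric feature='present': P(author K) = 0.6·0.7000 / (0.6·0.7000 + 0.2·0.3000) ≈ 0.8750
After a stylometric feature='absent': P(author K) = 0.4·0.8750 / (0.4·0.8750 + 0.8·0.1250) ≈ 0.7778
After a second stylistic marker='absent': P(author K) = 0.6·0.7778 / (0.6·0.7778 + 0.5·0.2222) ≈ 0.8077

0.8077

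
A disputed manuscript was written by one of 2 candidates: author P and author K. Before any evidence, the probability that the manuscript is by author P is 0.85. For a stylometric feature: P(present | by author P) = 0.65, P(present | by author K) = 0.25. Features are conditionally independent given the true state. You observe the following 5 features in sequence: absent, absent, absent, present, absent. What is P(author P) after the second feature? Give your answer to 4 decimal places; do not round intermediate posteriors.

After 'absent': P(author P) = 0.35·0.8500 / (0.35·0.8500 + 0.75·0.1500) ≈ 0.7256
After 'absent': P(author P) = 0.35·0.7256 / (0.35·0.7256 + 0.75·0.2744) ≈ 0.5524

0.5524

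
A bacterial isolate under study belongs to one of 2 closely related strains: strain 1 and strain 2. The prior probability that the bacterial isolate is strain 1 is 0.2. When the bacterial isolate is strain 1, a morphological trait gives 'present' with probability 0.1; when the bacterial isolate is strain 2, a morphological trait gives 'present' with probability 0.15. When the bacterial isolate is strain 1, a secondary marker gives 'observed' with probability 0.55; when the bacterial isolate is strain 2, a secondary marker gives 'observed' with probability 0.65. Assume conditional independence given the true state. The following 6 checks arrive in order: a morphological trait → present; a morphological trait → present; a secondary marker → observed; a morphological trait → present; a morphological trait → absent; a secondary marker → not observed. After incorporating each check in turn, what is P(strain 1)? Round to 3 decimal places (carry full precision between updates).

Each posterior becomes the prior for the next update.
After a morphological trait='present': P(strain 1) = 0.1·0.2000 / (0.1·0.2000 + 0.15·0.8000) ≈ 0.1429
After a morphological trait='present': P(strain 1) = 0.1·0.1429 / (0.1·0.1429 + 0.15·0.8571) ≈ 0.1000
After a secondary marker='observed': P(strain 1) = 0.55·0.1000 / (0.55·0.1000 + 0.65·0.9000) ≈ 0.0859
After a morphological trait='present': P(strain 1) = 0.1·0.0859 / (0.1·0.0859 + 0.15·0.9141) ≈ 0.0590
After a morphological trait='absent': P(strain 1) = 0.9·0.0590 / (0.9·0.0590 + 0.85·0.9410) ≈ 0.0622
After a secondary marker='not observed': P(strain 1) = 0.45·0.0622 / (0.45·0.0622 + 0.35·0.9378) ≈ 0.0786

0.079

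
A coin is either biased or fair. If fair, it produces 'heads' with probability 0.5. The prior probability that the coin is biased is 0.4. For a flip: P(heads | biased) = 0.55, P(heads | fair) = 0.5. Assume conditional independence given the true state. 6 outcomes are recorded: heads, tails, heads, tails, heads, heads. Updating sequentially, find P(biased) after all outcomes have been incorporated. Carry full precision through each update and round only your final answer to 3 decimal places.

0.442

Apply Bayes' rule sequentially, carrying P(biased) forward.
After 'heads': P(biased) = 0.55·0.4000 / (0.55·0.4000 + 0.5·0.6000) ≈ 0.4231
After 'tails': P(biased) = 0.45·0.4231 / (0.45·0.4231 + 0.5·0.5769) ≈ 0.3976
After 'heads': P(biased) = 0.55·0.3976 / (0.55·0.3976 + 0.5·0.6024) ≈ 0.4206
After 'tails': P(biased) = 0.45·0.4206 / (0.45·0.4206 + 0.5·0.5794) ≈ 0.3952
After 'heads': P(biased) = 0.55·0.3952 / (0.55·0.3952 + 0.5·0.6048) ≈ 0.4182
After 'heads': P(biased) = 0.55·0.4182 / (0.55·0.4182 + 0.5·0.5818) ≈ 0.4415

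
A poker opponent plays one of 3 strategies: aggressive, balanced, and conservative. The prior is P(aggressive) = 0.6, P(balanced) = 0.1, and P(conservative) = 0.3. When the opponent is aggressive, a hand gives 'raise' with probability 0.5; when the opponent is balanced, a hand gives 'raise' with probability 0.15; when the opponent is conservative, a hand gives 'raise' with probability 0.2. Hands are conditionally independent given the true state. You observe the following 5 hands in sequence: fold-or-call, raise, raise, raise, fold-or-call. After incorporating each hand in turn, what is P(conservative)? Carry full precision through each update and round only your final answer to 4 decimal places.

After 'fold-or-call': normaliser = 0.5·0.6000 + 0.85·0.1000 + 0.8·0.3000; P(aggressive) ≈ 0.4800, P(balanced) ≈ 0.1360, P(conservative) ≈ 0.3840
After 'raise': normaliser = 0.5·0.4800 + 0.15·0.1360 + 0.2·0.3840; P(aggressive) ≈ 0.7117, P(balanced) ≈ 0.0605, P(conservative) ≈ 0.2278
After 'raise': normaliser = 0.5·0.7117 + 0.15·0.0605 + 0.2·0.2278; P(aggressive) ≈ 0.8669, P(balanced) ≈ 0.0221, P(conservative) ≈ 0.1110
After 'raise': normaliser = 0.5·0.8669 + 0.15·0.0221 + 0.2·0.1110; P(aggressive) ≈ 0.9444, P(balanced) ≈ 0.0072, P(conservative) ≈ 0.0484
After 'fold-or-call': normaliser = 0.5·0.9444 + 0.85·0.0072 + 0.8·0.0484; P(aggressive) ≈ 0.9133, P(balanced) ≈ 0.0119, P(conservative) ≈ 0.0748

0.0748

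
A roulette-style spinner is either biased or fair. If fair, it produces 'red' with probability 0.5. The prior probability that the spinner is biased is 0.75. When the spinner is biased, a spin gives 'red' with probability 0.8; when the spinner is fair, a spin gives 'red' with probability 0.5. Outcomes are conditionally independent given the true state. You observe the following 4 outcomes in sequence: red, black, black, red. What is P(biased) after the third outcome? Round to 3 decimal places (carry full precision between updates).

0.434

After 'red': P(biased) = 0.8·0.7500 / (0.8·0.7500 + 0.5·0.2500) ≈ 0.8276
After 'black': P(biased) = 0.2·0.8276 / (0.2·0.8276 + 0.5·0.1724) ≈ 0.6575
After 'black': P(biased) = 0.2·0.6575 / (0.2·0.6575 + 0.5·0.3425) ≈ 0.4344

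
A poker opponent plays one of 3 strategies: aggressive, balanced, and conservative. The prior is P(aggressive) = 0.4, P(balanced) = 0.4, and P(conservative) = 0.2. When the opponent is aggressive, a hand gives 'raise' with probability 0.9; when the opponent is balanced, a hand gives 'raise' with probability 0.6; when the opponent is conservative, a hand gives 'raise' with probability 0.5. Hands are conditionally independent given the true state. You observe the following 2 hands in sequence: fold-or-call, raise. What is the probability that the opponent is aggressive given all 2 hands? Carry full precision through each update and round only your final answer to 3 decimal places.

0.198

Each posterior becomes the prior for the next update.
After 'fold-or-call': normaliser = 0.1·0.4000 + 0.4·0.4000 + 0.5·0.2000; P(aggressive) ≈ 0.1333, P(balanced) ≈ 0.5333, P(conservative) ≈ 0.3333
After 'raise': normaliser = 0.9·0.1333 + 0.6·0.5333 + 0.5·0.3333; P(aggressive) ≈ 0.1978, P(balanced) ≈ 0.5275, P(conservative) ≈ 0.2747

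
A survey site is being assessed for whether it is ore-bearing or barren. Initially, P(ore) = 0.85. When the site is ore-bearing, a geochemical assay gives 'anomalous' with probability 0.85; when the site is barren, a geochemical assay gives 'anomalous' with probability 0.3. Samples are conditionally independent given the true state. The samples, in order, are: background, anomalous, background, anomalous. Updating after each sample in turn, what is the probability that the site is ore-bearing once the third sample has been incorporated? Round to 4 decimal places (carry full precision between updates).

0.4244

After 'background': P(ore) = 0.15·0.8500 / (0.15·0.8500 + 0.7·0.1500) ≈ 0.5484
After 'anomalous': P(ore) = 0.85·0.5484 / (0.85·0.5484 + 0.3·0.4516) ≈ 0.7748
After 'background': P(ore) = 0.15·0.7748 / (0.15·0.7748 + 0.7·0.2252) ≈ 0.4244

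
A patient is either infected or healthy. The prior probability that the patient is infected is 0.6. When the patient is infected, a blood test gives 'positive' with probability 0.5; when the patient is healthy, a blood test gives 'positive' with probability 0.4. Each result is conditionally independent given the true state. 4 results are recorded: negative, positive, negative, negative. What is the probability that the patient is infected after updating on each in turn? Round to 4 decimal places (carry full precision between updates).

0.5204

After 'negative': P(infected) = 0.5·0.6000 / (0.5·0.6000 + 0.6·0.4000) ≈ 0.5556
After 'positive': P(infected) = 0.5·0.5556 / (0.5·0.5556 + 0.4·0.4444) ≈ 0.6098
After 'negative': P(infected) = 0.5·0.6098 / (0.5·0.6098 + 0.6·0.3902) ≈ 0.5656
After 'negative': P(infected) = 0.5·0.5656 / (0.5·0.5656 + 0.6·0.4344) ≈ 0.5204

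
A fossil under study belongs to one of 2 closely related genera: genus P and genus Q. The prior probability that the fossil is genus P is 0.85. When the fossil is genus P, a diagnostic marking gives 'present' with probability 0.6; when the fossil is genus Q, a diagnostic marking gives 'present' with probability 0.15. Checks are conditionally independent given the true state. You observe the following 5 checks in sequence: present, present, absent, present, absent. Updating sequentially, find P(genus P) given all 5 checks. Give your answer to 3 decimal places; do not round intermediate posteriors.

Each posterior becomes the prior for the next update.
After 'present': P(genus P) = 0.6·0.8500 / (0.6·0.8500 + 0.15·0.1500) ≈ 0.9577
After 'present': P(genus P) = 0.6·0.9577 / (0.6·0.9577 + 0.15·0.0423) ≈ 0.9891
After 'absent': P(genus P) = 0.4·0.9891 / (0.4·0.9891 + 0.85·0.0109) ≈ 0.9771
After 'present': P(genus P) = 0.6·0.9771 / (0.6·0.9771 + 0.15·0.0229) ≈ 0.9942
After 'absent': P(genus P) = 0.4·0.9942 / (0.4·0.9942 + 0.85·0.0058) ≈ 0.9877

0.988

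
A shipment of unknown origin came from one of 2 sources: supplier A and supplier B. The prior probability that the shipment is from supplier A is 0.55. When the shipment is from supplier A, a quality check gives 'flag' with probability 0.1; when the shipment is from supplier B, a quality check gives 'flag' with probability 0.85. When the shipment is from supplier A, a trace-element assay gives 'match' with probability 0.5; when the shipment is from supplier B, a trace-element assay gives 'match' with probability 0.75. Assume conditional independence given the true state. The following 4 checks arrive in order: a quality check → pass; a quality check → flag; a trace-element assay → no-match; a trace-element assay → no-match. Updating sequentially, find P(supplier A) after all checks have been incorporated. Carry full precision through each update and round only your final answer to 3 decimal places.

After a quality check='pass': P(supplier A) = 0.9·0.5500 / (0.9·0.5500 + 0.15·0.4500) ≈ 0.8800
After a quality check='flag': P(supplier A) = 0.1·0.8800 / (0.1·0.8800 + 0.85·0.1200) ≈ 0.4632
After a trace-element assay='no-match': P(supplier A) = 0.5·0.4632 / (0.5·0.4632 + 0.25·0.5368) ≈ 0.6331
After a trace-element assay='no-match': P(supplier A) = 0.5·0.6331 / (0.5·0.6331 + 0.25·0.3669) ≈ 0.7753

0.775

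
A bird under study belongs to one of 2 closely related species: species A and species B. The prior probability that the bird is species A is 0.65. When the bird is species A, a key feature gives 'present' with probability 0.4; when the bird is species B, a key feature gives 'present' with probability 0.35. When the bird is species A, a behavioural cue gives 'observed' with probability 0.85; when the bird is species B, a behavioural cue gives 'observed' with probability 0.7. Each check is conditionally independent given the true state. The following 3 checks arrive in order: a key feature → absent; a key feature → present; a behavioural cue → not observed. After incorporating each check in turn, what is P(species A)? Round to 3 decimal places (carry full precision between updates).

0.495

After a key feature='absent': P(species A) = 0.6·0.6500 / (0.6·0.6500 + 0.65·0.3500) ≈ 0.6316
After a key feature='present': P(species A) = 0.4·0.6316 / (0.4·0.6316 + 0.35·0.3684) ≈ 0.6621
After a behavioural cue='not observed': P(species A) = 0.15·0.6621 / (0.15·0.6621 + 0.3·0.3379) ≈ 0.4948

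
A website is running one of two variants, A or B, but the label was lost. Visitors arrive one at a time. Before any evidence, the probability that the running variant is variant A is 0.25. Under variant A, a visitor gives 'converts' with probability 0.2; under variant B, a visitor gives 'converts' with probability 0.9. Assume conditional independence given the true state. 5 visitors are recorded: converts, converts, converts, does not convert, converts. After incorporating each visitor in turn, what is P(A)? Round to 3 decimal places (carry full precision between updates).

0.006

After 'converts': P(A) = 0.2·0.2500 / (0.2·0.2500 + 0.9·0.7500) ≈ 0.0690
After 'converts': P(A) = 0.2·0.0690 / (0.2·0.0690 + 0.9·0.9310) ≈ 0.0162
After 'converts': P(A) = 0.2·0.0162 / (0.2·0.0162 + 0.9·0.9838) ≈ 0.0036
After 'does not convert': P(A) = 0.8·0.0036 / (0.8·0.0036 + 0.1·0.9964) ≈ 0.0284
After 'converts': P(A) = 0.2·0.0284 / (0.2·0.0284 + 0.9·0.9716) ≈ 0.0065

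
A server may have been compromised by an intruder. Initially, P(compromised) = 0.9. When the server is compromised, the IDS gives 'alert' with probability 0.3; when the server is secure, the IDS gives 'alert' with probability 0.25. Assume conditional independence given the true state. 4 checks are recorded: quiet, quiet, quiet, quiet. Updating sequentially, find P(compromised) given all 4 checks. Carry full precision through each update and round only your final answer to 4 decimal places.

0.8723

After 'quiet': P(compromised) = 0.7·0.9000 / (0.7·0.9000 + 0.75·0.1000) ≈ 0.8936
After 'quiet': P(compromised) = 0.7·0.8936 / (0.7·0.8936 + 0.75·0.1064) ≈ 0.8869
After 'quiet': P(compromised) = 0.7·0.8869 / (0.7·0.8869 + 0.75·0.1131) ≈ 0.8798
After 'quiet': P(compromised) = 0.7·0.8798 / (0.7·0.8798 + 0.75·0.1202) ≈ 0.8723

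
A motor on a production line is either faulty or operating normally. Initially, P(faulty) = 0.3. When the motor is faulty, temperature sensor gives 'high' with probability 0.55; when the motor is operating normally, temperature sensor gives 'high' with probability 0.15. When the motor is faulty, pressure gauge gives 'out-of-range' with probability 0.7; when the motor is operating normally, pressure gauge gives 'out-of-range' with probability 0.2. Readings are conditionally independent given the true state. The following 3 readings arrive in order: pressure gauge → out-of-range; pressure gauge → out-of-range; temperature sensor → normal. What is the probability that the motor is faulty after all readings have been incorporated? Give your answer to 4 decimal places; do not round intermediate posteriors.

After pressure gauge='out-of-range': P(faulty) = 0.7·0.3000 / (0.7·0.3000 + 0.2·0.7000) ≈ 0.6000
After pressure gauge='out-of-range': P(faulty) = 0.7·0.6000 / (0.7·0.6000 + 0.2·0.4000) ≈ 0.8400
After temperature sensor='normal': P(faulty) = 0.45·0.8400 / (0.45·0.8400 + 0.85·0.1600) ≈ 0.7354

0.7354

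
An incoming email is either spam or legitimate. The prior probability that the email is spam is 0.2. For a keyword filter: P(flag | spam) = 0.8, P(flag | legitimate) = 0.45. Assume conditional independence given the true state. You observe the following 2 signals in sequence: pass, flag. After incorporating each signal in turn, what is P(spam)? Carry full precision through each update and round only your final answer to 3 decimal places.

After 'pass': P(spam) = 0.2·0.2000 / (0.2·0.2000 + 0.55·0.8000) ≈ 0.0833
After 'flag': P(spam) = 0.8·0.0833 / (0.8·0.0833 + 0.45·0.9167) ≈ 0.1391

0.139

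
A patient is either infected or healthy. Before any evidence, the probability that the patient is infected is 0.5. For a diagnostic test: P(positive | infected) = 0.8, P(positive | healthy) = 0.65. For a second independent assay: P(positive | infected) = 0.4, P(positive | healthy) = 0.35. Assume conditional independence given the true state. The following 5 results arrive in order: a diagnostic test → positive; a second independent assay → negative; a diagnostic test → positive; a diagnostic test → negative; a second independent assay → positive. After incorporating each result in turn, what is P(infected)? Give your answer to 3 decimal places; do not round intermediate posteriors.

0.477

After a diagnostic test='positive': P(infected) = 0.8·0.5000 / (0.8·0.5000 + 0.65·0.5000) ≈ 0.5517
After a second independent assay='negative': P(infected) = 0.6·0.5517 / (0.6·0.5517 + 0.65·0.4483) ≈ 0.5319
After a diagnostic test='positive': P(infected) = 0.8·0.5319 / (0.8·0.5319 + 0.65·0.4681) ≈ 0.5830
After a diagnostic test='negative': P(infected) = 0.2·0.5830 / (0.2·0.5830 + 0.35·0.4170) ≈ 0.4441
After a second independent assay='positive': P(infected) = 0.4·0.4441 / (0.4·0.4441 + 0.35·0.5559) ≈ 0.4773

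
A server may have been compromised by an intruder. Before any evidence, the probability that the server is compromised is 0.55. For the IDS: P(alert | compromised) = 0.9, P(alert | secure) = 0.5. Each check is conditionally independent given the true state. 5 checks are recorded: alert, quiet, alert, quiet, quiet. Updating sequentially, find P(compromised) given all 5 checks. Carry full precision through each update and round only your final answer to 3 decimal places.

0.031

Apply Bayes' rule sequentially, carrying P(compromised) forward.
After 'alert': P(compromised) = 0.9·0.5500 / (0.9·0.5500 + 0.5·0.4500) ≈ 0.6875
After 'quiet': P(compromised) = 0.1·0.6875 / (0.1·0.6875 + 0.5·0.3125) ≈ 0.3056
After 'alert': P(compromised) = 0.9·0.3056 / (0.9·0.3056 + 0.5·0.6944) ≈ 0.4420
After 'quiet': P(compromised) = 0.1·0.4420 / (0.1·0.4420 + 0.5·0.5580) ≈ 0.1367
After 'quiet': P(compromised) = 0.1·0.1367 / (0.1·0.1367 + 0.5·0.8633) ≈ 0.0307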